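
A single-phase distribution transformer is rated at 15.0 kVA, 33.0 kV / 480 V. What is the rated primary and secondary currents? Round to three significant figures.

I_p ≈ 0.455 A, I_s ≈ 31.2 A

I_p = S/V_p = 15000/33000 = 0.455 A.
I_s = S/V_s = 15000/480 = 31.2 A.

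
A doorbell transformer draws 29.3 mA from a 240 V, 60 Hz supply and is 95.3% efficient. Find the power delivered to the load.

P_in = V_p I_p = 240 × 0.0293 = 7.0320 W.
P_out = η P_in = 0.953 × 7.0320 = 6.70 W.

P_out ≈ 6.70 W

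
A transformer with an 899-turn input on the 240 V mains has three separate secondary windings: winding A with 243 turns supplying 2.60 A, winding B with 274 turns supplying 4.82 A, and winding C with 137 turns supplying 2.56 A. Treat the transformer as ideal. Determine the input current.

V_A = 240 × 243/899 = 64.872 V; V_B = 240 × 274/899 = 73.148 V; V_C = 240 × 137/899 = 36.574 V.
P_out = V_A I_A + V_B I_B + V_C I_C = 64.872×2.60 + 73.148×4.82 + 36.574×2.56 = 168.67 + 352.57 + 93.629 = 614.87 W.
Ideal ⇒ P_in = P_out, so I_in = P_out/V_in = 614.87/240 = 2.56 A.

I_in ≈ 2.56 A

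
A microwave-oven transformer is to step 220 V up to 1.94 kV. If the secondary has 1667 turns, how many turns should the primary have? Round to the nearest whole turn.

N_p = 189 turns

N_p/N_s = V_p/V_s, so N_p = 1667 × 220/1940 = 189.0 ≈ 189 turns.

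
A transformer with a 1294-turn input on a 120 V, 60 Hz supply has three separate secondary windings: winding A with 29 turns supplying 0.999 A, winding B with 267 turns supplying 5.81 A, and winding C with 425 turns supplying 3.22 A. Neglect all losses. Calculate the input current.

I_in ≈ 2.28 A

V_A = 120 × 29/1294 = 2.6893 V; V_B = 120 × 267/1294 = 24.760 V; V_C = 120 × 425/1294 = 39.413 V.
P_out = V_A I_A + V_B I_B + V_C I_C = 2.6893×0.999 + 24.760×5.81 + 39.413×3.22 = 2.6866 + 143.86 + 126.91 = 273.45 W.
Ideal ⇒ P_in = P_out, so I_in = P_out/V_in = 273.45/120 = 2.28 A.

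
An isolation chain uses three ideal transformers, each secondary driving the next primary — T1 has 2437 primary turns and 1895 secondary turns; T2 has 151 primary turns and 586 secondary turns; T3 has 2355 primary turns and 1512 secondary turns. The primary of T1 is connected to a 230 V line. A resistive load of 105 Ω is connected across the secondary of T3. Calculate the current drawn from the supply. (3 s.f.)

I_supply ≈ 8.22 A

Secondary of T1: V = 230.00 × 1895/2437 = 178.85 V.
Secondary of T2: V = 178.85 × 586/151 = 694.07 V.
Secondary of T3: V = 694.07 × 1512/2355 = 445.62 V.
I_load = 445.62/105 = 4.2440 A, so P_out = 445.62 × 4.2440 = 1891.2 W.
All ideal ⇒ P_in = P_out, so I_supply = 1891.2/230 = 8.22 A.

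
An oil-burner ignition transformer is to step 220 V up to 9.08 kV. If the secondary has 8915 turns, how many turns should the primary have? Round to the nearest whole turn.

N_p = 216 turns

N_p/N_s = V_p/V_s, so N_p = 8915 × 220/9080 = 216.0 ≈ 216 turns.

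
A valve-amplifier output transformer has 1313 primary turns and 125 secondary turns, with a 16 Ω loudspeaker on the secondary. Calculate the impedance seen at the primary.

Z_p = (N_p/N_s)² × Z_s = (1313/125)² × 16 = 1770 Ω.

Z_p ≈ 1770 Ω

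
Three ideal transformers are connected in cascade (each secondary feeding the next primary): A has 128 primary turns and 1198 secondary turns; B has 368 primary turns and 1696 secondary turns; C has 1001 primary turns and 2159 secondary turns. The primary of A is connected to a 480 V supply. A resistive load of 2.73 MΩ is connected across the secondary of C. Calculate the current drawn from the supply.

Secondary of A: V = 480.00 × 1198/128 = 4492.5 V.
Secondary of B: V = 4492.5 × 1696/368 = 20705 V.
Secondary of C: V = 20705 × 2159/1001 = 44656 V.
I_load = 44656/(2.73×10^6) = 0.016358 A, so P_out = 44656 × 0.016358 = 730.48 W.
All ideal ⇒ P_in = P_out, so I_supply = 730.48/480 = 1.52 A.

I_supply ≈ 1.52 A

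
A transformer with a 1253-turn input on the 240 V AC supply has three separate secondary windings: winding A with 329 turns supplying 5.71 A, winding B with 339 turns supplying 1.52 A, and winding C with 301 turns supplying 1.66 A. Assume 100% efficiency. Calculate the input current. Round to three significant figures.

V_A = 240 × 329/1253 = 63.017 V; V_B = 240 × 339/1253 = 64.932 V; V_C = 240 × 301/1253 = 57.654 V.
P_out = V_A I_A + V_B I_B + V_C I_C = 63.017×5.71 + 64.932×1.52 + 57.654×1.66 = 359.83 + 98.697 + 95.705 = 554.23 W.
Ideal ⇒ P_in = P_out, so I_in = P_out/V_in = 554.23/240 = 2.31 A.

I_in ≈ 2.31 A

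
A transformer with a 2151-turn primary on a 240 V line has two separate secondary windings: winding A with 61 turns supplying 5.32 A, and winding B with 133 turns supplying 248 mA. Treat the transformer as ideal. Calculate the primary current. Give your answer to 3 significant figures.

I_p ≈ 0.166 A

V_A = 240 × 61/2151 = 6.8061 V; V_B = 240 × 133/2151 = 14.840 V.
P_out = V_A I_A + V_B I_B = 6.8061×5.32 + 14.840×0.248 = 36.209 + 3.6802 = 39.889 W.
Ideal ⇒ P_in = P_out, so I_p = P_out/V_p = 39.889/240 = 0.166 A.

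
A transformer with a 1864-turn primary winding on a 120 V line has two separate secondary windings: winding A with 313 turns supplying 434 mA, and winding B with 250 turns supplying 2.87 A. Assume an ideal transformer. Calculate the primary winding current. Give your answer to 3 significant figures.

I_p ≈ 0.458 A

V_A = 120 × 313/1864 = 20.150 V; V_B = 120 × 250/1864 = 16.094 V.
P_out = V_A I_A + V_B I_B = 20.150×0.434 + 16.094×2.87 = 8.7452 + 46.191 = 54.936 W.
Ideal ⇒ P_in = P_out, so I_p = P_out/V_p = 54.936/120 = 0.458 A.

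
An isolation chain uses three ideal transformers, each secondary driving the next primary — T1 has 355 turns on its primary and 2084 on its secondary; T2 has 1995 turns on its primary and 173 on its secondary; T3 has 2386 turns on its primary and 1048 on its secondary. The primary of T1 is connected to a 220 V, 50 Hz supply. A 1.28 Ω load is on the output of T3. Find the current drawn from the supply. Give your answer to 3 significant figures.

I_supply ≈ 8.59 A

After T1: V = 220.00 × 2084/355 = 1291.5 V.
After T2: V = 1291.5 × 173/1995 = 111.99 V.
After T3: V = 111.99 × 1048/2386 = 49.191 V.
I_load = 49.191/1.28 = 38.431 A, so P_out = 49.191 × 38.431 = 1890.4 W.
All ideal ⇒ P_in = P_out, so I_supply = 1890.4/220 = 8.59 A.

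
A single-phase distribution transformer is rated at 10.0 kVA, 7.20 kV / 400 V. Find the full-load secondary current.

I_s = S/V_s = 10000/400 = 25.0 A.

I_s ≈ 25.0 A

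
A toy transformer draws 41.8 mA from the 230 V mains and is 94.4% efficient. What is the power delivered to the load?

P_out ≈ 9.08 W

P_in = V_p I_p = 230 × 0.0418 = 9.6140 W.
P_out = η P_in = 0.944 × 9.6140 = 9.08 W.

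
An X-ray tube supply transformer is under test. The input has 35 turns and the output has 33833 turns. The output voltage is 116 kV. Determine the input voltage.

V_in/V_out = N_in/N_out, so V_in = 116000 × 35/33833 = 120 V.

V_in ≈ 120 V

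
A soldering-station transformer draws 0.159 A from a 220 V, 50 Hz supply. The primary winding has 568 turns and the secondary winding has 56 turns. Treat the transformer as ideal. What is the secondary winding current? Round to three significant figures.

I_s/I_p = N_p/N_s, so I_s = 0.159 × 568/56 = 1.61 A.

I_s ≈ 1.61 A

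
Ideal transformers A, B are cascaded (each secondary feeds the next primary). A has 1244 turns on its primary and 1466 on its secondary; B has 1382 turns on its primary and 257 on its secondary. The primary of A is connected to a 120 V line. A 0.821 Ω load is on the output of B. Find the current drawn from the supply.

I_supply ≈ 7.02 A

Secondary of A: V = 120.00 × 1466/1244 = 141.41 V.
Secondary of B: V = 141.41 × 257/1382 = 26.298 V.
I_load = 26.298/0.821 = 32.031 A, so P_out = 26.298 × 32.031 = 842.36 W.
All ideal ⇒ P_in = P_out, so I_supply = 842.36/120 = 7.02 A.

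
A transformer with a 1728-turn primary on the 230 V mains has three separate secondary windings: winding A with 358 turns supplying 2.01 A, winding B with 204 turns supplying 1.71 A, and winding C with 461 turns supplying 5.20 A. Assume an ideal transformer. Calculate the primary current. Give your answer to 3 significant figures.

I_p ≈ 2.01 A

V_A = 230 × 358/1728 = 47.650 V; V_B = 230 × 204/1728 = 27.153 V; V_C = 230 × 461/1728 = 61.360 V.
P_out = V_A I_A + V_B I_B + V_C I_C = 47.650×2.01 + 27.153×1.71 + 61.360×5.20 = 95.777 + 46.431 + 319.07 = 461.28 W.
Ideal ⇒ P_in = P_out, so I_p = P_out/V_p = 461.28/230 = 2.01 A.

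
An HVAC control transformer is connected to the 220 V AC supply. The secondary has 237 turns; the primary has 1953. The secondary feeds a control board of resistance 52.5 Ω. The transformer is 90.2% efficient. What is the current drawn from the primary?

I_p ≈ 0.0684 A

V_s = 220 × 237/1953 = 26.697 V.
I_s = V_s/R = 26.697/52.5 = 0.50852 A.
P_out = V_s I_s = 26.697 × 0.50852 = 13.576 W.
P_in = P_out/η = 13.576/0.902 = 15.051 W.
I_p = P_in/V_p = 15.051/220 = 0.0684 A.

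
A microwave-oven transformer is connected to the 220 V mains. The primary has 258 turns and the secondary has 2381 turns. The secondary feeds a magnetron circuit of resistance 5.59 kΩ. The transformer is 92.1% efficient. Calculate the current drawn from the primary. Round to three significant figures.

V_s = 220 × 2381/258 = 2030.3 V.
I_s = V_s/R = 2030.3/5590 = 0.36320 A.
P_out = V_s I_s = 2030.3 × 0.36320 = 737.42 W.
P_in = P_out/η = 737.42/0.921 = 800.67 W.
I_p = P_in/V_p = 800.67/220 = 3.64 A.

I_p ≈ 3.64 A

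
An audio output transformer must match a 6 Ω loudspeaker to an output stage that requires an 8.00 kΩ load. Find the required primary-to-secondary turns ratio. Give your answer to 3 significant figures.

N_p/N_s ≈ 36.5

Z_p/Z_s = (N_p/N_s)², so N_p/N_s = √(8000/6) = √1330 = 36.5.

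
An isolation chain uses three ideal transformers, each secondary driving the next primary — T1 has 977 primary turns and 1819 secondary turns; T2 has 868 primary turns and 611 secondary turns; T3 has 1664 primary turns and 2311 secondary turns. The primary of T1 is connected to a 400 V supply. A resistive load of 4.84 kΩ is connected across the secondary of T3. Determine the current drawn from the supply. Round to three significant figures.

Secondary of T1: V = 400.00 × 1819/977 = 744.73 V.
Secondary of T2: V = 744.73 × 611/868 = 524.23 V.
Secondary of T3: V = 524.23 × 2311/1664 = 728.06 V.
I_load = 728.06/4840 = 0.15043 A, so P_out = 728.06 × 0.15043 = 109.52 W.
All ideal ⇒ P_in = P_out, so I_supply = 109.52/400 = 0.274 A.

I_supply ≈ 0.274 A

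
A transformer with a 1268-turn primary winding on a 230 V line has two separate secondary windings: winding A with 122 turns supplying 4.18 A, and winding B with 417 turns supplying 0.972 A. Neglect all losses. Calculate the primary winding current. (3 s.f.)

I_p ≈ 0.722 A

V_A = 230 × 122/1268 = 22.129 V; V_B = 230 × 417/1268 = 75.639 V.
P_out = V_A I_A + V_B I_B = 22.129×4.18 + 75.639×0.972 = 92.501 + 73.521 = 166.02 W.
Ideal ⇒ P_in = P_out, so I_p = P_out/V_p = 166.02/230 = 0.722 A.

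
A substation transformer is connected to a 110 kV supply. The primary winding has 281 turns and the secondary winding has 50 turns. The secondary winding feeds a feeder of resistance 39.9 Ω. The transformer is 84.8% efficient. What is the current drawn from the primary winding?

V_s = 110000 × 50/281 = 19573 V.
I_s = V_s/R = 19573/39.9 = 490.55 A.
P_out = V_s I_s = 19573 × 490.55 = 9.6015×10^6 W.
P_in = P_out/η = 9.6015×10^6/0.848 = 1.1323×10^7 W.
I_p = P_in/V_p = 1.1323×10^7/110000 = 103 A.

I_p ≈ 103 A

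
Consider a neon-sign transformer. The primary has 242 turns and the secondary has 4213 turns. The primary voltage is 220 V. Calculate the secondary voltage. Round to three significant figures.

V_s ≈ 3830 V

V_s/V_p = N_s/N_p, so V_s = 220 × 4213/242 = 3830 V.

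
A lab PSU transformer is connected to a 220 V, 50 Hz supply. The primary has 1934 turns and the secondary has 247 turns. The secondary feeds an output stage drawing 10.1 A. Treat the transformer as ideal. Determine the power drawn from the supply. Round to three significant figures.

I_p = I_s × N_s/N_p = 10.1 × 247/1934 = 1.2899 A.
P = V_p I_p = 220 × 1.2899 = 284 W.

P ≈ 284 W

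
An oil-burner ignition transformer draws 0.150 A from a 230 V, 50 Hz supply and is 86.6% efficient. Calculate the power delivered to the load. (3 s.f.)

P_out ≈ 29.9 W

P_in = V_p I_p = 230 × 0.150 = 34.500 W.
P_out = η P_in = 0.866 × 34.500 = 29.9 W.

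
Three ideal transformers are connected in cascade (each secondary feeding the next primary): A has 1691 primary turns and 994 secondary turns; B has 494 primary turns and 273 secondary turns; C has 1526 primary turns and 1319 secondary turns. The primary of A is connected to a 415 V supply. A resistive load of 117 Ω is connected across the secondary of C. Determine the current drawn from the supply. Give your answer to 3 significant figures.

I_supply ≈ 0.280 A

After A: V = 415.00 × 994/1691 = 243.94 V.
After B: V = 243.94 × 273/494 = 134.81 V.
After C: V = 134.81 × 1319/1526 = 116.52 V.
I_load = 116.52/117 = 0.99593 A, so P_out = 116.52 × 0.99593 = 116.05 W.
All ideal ⇒ P_in = P_out, so I_supply = 116.05/415 = 0.280 A.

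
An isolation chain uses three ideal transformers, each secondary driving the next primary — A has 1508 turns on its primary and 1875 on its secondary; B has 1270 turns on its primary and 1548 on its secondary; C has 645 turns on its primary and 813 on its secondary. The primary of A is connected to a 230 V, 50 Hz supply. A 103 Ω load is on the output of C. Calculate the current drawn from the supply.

I_supply ≈ 8.15 A

After A: V = 230.00 × 1875/1508 = 285.97 V.
After B: V = 285.97 × 1548/1270 = 348.57 V.
After C: V = 348.57 × 813/645 = 439.37 V.
I_load = 439.37/103 = 4.2657 A, so P_out = 439.37 × 4.2657 = 1874.2 W.
All ideal ⇒ P_in = P_out, so I_supply = 1874.2/230 = 8.15 A.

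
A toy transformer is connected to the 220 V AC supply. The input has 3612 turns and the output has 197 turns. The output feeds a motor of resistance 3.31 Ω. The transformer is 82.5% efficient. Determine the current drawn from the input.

I_in ≈ 0.240 A

V_out = 220 × 197/3612 = 11.999 V.
I_out = V_out/R = 11.999/3.31 = 3.6250 A.
P_out = V_out I_out = 11.999 × 3.6250 = 43.497 W.
P_in = P_out/η = 43.497/0.825 = 52.723 W.
I_in = P_in/V_in = 52.723/220 = 0.240 A.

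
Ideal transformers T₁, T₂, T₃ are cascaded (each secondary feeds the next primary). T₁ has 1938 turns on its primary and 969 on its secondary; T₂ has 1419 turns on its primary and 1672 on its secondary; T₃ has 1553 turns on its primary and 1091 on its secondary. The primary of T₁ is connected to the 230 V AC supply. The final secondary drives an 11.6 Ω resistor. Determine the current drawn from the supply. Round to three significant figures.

I_supply ≈ 3.40 A

Secondary of T₁: V = 230.00 × 969/1938 = 115.00 V.
Secondary of T₂: V = 115.00 × 1672/1419 = 135.50 V.
Secondary of T₃: V = 135.50 × 1091/1553 = 95.193 V.
I_load = 95.193/11.6 = 8.2063 A, so P_out = 95.193 × 8.2063 = 781.18 W.
All ideal ⇒ P_in = P_out, so I_supply = 781.18/230 = 3.40 A.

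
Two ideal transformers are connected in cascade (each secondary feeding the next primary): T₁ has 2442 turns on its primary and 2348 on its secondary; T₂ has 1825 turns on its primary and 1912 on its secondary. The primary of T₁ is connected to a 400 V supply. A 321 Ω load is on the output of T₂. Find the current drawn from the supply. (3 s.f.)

After T₁: V = 400.00 × 2348/2442 = 384.60 V.
After T₂: V = 384.60 × 1912/1825 = 402.94 V.
I_load = 402.94/321 = 1.2553 A, so P_out = 402.94 × 1.2553 = 505.79 W.
All ideal ⇒ P_in = P_out, so I_supply = 505.79/400 = 1.26 A.

I_supply ≈ 1.26 A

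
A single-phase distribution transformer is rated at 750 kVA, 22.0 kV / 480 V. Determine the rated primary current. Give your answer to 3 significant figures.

I_p = S/V_p = 750000/22000 = 34.1 A.

I_p ≈ 34.1 A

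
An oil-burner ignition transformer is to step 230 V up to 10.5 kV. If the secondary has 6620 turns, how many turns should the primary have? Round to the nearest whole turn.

N_p = 145 turns

N_p/N_s = V_p/V_s, so N_p = 6620 × 230/10500 = 145.0 ≈ 145 turns.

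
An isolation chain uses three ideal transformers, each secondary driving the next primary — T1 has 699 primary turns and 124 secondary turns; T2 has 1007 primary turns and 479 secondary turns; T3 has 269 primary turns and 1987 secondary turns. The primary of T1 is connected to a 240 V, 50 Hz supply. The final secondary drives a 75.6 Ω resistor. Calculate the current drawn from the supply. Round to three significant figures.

Secondary of T1: V = 240.00 × 124/699 = 42.575 V.
Secondary of T2: V = 42.575 × 479/1007 = 20.252 V.
Secondary of T3: V = 20.252 × 1987/269 = 149.59 V.
I_load = 149.59/75.6 = 1.9787 A, so P_out = 149.59 × 1.9787 = 296.00 W.
All ideal ⇒ P_in = P_out, so I_supply = 296.00/240 = 1.23 A.

I_supply ≈ 1.23 A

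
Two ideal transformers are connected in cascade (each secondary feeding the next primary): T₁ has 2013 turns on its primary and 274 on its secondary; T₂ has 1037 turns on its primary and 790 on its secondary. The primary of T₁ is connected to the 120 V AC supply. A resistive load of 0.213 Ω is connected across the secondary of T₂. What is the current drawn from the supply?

I_supply ≈ 6.06 A

Secondary of T₁: V = 120.00 × 274/2013 = 16.334 V.
Secondary of T₂: V = 16.334 × 790/1037 = 12.443 V.
I_load = 12.443/0.213 = 58.419 A, so P_out = 12.443 × 58.419 = 726.93 W.
All ideal ⇒ P_in = P_out, so I_supply = 726.93/120 = 6.06 A.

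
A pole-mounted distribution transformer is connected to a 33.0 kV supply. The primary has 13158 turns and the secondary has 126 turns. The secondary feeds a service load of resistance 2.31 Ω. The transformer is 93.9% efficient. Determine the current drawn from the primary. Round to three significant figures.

V_s = 33000 × 126/13158 = 316.01 V.
I_s = V_s/R = 316.01/2.31 = 136.80 A.
P_out = V_s I_s = 316.01 × 136.80 = 43229 W.
P_in = P_out/η = 43229/0.939 = 46037 W.
I_p = P_in/V_p = 46037/33000 = 1.40 A.

I_p ≈ 1.40 A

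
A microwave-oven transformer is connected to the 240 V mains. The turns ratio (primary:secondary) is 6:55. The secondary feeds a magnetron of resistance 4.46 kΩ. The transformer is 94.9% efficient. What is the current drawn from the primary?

V_s = 240 × 55/6 = 2200.0 V.
I_s = V_s/R = 2200.0/4460 = 0.49327 A.
P_out = V_s I_s = 2200.0 × 0.49327 = 1085.2 W.
P_in = P_out/η = 1085.2/0.949 = 1143.5 W.
I_p = P_in/V_p = 1143.5/240 = 4.76 A.

I_p ≈ 4.76 A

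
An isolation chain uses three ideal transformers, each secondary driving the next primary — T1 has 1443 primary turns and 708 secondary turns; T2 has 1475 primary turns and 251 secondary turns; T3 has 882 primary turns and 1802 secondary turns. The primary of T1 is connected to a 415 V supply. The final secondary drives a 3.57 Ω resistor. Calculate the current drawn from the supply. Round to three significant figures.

After T1: V = 415.00 × 708/1443 = 203.62 V.
After T2: V = 203.62 × 251/1475 = 34.649 V.
After T3: V = 34.649 × 1802/882 = 70.792 V.
I_load = 70.792/3.57 = 19.830 A, so P_out = 70.792 × 19.830 = 1403.8 W.
All ideal ⇒ P_in = P_out, so I_supply = 1403.8/415 = 3.38 A.

I_supply ≈ 3.38 A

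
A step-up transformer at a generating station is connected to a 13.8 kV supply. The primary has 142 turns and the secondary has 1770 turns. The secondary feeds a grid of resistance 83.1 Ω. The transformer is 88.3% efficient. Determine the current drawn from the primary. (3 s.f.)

I_p ≈ 29200 A

V_s = 13800 × 1770/142 = 172010 V.
I_s = V_s/R = 172010/83.1 = 2070.0 A.
P_out = V_s I_s = 172010 × 2070.0 = 3.5606×10^8 W.
P_in = P_out/η = 3.5606×10^8/0.883 = 4.0324×10^8 W.
I_p = P_in/V_p = 4.0324×10^8/13800 = 29200 A.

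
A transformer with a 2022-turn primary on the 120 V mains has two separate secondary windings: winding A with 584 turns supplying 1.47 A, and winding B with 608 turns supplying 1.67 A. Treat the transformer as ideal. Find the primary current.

I_p ≈ 0.927 A

V_A = 120 × 584/2022 = 34.659 V; V_B = 120 × 608/2022 = 36.083 V.
P_out = V_A I_A + V_B I_B = 34.659×1.47 + 36.083×1.67 = 50.948 + 60.259 = 111.21 W.
Ideal ⇒ P_in = P_out, so I_p = P_out/V_p = 111.21/120 = 0.927 A.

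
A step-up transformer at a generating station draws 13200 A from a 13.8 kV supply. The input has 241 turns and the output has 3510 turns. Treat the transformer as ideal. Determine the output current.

I_out ≈ 906 A

I_out/I_in = N_in/N_out, so I_out = 13200 × 241/3510 = 906 A.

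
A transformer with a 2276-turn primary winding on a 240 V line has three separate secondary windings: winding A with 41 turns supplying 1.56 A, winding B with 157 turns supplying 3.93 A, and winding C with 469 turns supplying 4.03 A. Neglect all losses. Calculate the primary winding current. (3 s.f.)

I_p ≈ 1.13 A

V_A = 240 × 41/2276 = 4.3234 V; V_B = 240 × 157/2276 = 16.555 V; V_C = 240 × 469/2276 = 49.455 V.
P_out = V_A I_A + V_B I_B + V_C I_C = 4.3234×1.56 + 16.555×3.93 + 49.455×4.03 = 6.7445 + 65.063 + 199.30 = 271.11 W.
Ideal ⇒ P_in = P_out, so I_p = P_out/V_p = 271.11/240 = 1.13 A.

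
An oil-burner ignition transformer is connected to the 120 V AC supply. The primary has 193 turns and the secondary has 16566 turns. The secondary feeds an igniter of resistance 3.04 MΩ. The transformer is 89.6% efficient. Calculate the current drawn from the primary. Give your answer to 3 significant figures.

I_p ≈ 0.325 A

V_s = 120 × 16566/193 = 10300 V.
I_s = V_s/R = 10300/(3.04×10^6) = 0.0033882 A.
P_out = V_s I_s = 10300 × 0.0033882 = 34.899 W.
P_in = P_out/η = 34.899/0.896 = 38.949 W.
I_p = P_in/V_p = 38.949/120 = 0.325 A.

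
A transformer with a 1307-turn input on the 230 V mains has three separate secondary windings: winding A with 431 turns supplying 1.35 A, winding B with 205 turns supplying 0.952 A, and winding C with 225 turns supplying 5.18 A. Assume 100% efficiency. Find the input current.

I_in ≈ 1.49 A

V_A = 230 × 431/1307 = 75.845 V; V_B = 230 × 205/1307 = 36.075 V; V_C = 230 × 225/1307 = 39.594 V.
P_out = V_A I_A + V_B I_B + V_C I_C = 75.845×1.35 + 36.075×0.952 + 39.594×5.18 = 102.39 + 34.343 + 205.10 = 341.83 W.
Ideal ⇒ P_in = P_out, so I_in = P_out/V_in = 341.83/230 = 1.49 A.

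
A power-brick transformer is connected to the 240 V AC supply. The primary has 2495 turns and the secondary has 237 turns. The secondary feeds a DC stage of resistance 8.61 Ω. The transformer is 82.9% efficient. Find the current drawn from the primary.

V_s = 240 × 237/2495 = 22.798 V.
I_s = V_s/R = 22.798/8.61 = 2.6478 A.
P_out = V_s I_s = 22.798 × 2.6478 = 60.364 W.
P_in = P_out/η = 60.364/0.829 = 72.815 W.
I_p = P_in/V_p = 72.815/240 = 0.303 A.

I_p ≈ 0.303 A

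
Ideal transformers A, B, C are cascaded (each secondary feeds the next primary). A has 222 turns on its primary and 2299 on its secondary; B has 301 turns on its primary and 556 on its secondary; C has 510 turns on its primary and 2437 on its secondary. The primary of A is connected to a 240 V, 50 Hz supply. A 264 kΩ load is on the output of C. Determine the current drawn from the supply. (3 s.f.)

Secondary of A: V = 240.00 × 2299/222 = 2485.4 V.
Secondary of B: V = 2485.4 × 556/301 = 4591.0 V.
Secondary of C: V = 4591.0 × 2437/510 = 21938 V.
I_load = 21938/264000 = 0.083097 A, so P_out = 21938 × 0.083097 = 1823.0 W.
All ideal ⇒ P_in = P_out, so I_supply = 1823.0/240 = 7.60 A.

I_supply ≈ 7.60 A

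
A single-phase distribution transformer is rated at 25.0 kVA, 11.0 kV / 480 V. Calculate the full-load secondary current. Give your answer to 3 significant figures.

I_s = S/V_s = 25000/480 = 52.1 A.

I_s ≈ 52.1 A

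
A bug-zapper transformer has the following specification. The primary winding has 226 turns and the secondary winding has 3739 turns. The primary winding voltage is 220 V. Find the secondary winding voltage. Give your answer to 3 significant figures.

V_s/V_p = N_s/N_p, so V_s = 220 × 3739/226 = 3640 V.

V_s ≈ 3640 V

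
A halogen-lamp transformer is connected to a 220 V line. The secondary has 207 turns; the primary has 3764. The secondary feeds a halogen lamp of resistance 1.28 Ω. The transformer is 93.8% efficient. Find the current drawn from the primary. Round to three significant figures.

I_p ≈ 0.554 A

V_s = 220 × 207/3764 = 12.099 V.
I_s = V_s/R = 12.099/1.28 = 9.4522 A.
P_out = V_s I_s = 12.099 × 9.4522 = 114.36 W.
P_in = P_out/η = 114.36/0.938 = 121.92 W.
I_p = P_in/V_p = 121.92/220 = 0.554 A.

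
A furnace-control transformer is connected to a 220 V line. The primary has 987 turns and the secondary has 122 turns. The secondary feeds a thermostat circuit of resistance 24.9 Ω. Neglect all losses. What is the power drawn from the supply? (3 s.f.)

P ≈ 29.7 W

V_s = V_p × N_s/N_p = 220 × 122/987 = 27.194 V.
I_s = V_s/R = 27.194/24.9 = 1.0921 A.
I_p = I_s × N_s/N_p = 1.0921 × 122/987 = 0.13499 A.
P = V_p I_p = 220 × 0.13499 = 29.7 W.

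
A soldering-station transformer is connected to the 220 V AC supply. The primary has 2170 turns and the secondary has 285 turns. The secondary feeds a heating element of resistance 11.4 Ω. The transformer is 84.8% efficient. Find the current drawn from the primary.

V_s = 220 × 285/2170 = 28.894 V.
I_s = V_s/R = 28.894/11.4 = 2.5346 A.
P_out = V_s I_s = 28.894 × 2.5346 = 73.234 W.
P_in = P_out/η = 73.234/0.848 = 86.360 W.
I_p = P_in/V_p = 86.360/220 = 0.393 A.

I_p ≈ 0.393 A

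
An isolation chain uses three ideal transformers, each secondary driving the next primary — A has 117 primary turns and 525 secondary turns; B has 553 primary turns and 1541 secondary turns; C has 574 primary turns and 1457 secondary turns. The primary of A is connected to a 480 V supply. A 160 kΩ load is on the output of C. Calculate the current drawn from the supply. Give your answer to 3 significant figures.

Secondary of A: V = 480.00 × 525/117 = 2153.8 V.
Secondary of B: V = 2153.8 × 1541/553 = 6001.9 V.
Secondary of C: V = 6001.9 × 1457/574 = 15235 V.
I_load = 15235/160000 = 0.095218 A, so P_out = 15235 × 0.095218 = 1450.6 W.
All ideal ⇒ P_in = P_out, so I_supply = 1450.6/480 = 3.02 A.

I_supply ≈ 3.02 A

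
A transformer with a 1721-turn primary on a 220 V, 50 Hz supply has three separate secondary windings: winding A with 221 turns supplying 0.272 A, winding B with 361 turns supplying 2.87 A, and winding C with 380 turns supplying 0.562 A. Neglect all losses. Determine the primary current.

I_p ≈ 0.761 A

V_A = 220 × 221/1721 = 28.251 V; V_B = 220 × 361/1721 = 46.148 V; V_C = 220 × 380/1721 = 48.576 V.
P_out = V_A I_A + V_B I_B + V_C I_C = 28.251×0.272 + 46.148×2.87 + 48.576×0.562 = 7.6843 + 132.44 + 27.300 = 167.43 W.
Ideal ⇒ P_in = P_out, so I_p = P_out/V_p = 167.43/220 = 0.761 A.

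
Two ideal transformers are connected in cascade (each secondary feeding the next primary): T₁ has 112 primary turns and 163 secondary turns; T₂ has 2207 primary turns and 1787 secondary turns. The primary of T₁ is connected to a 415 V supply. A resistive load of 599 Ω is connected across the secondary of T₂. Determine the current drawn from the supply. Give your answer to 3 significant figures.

After T₁: V = 415.00 × 163/112 = 603.97 V.
After T₂: V = 603.97 × 1787/2207 = 489.03 V.
I_load = 489.03/599 = 0.81642 A, so P_out = 489.03 × 0.81642 = 399.26 W.
All ideal ⇒ P_in = P_out, so I_supply = 399.26/415 = 0.962 A.

I_supply ≈ 0.962 A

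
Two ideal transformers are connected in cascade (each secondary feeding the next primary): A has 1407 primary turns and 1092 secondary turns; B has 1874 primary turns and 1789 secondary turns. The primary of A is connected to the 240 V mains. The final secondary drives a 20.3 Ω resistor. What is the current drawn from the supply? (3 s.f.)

I_supply ≈ 6.49 A

After A: V = 240.00 × 1092/1407 = 186.27 V.
After B: V = 186.27 × 1789/1874 = 177.82 V.
I_load = 177.82/20.3 = 8.7596 A, so P_out = 177.82 × 8.7596 = 1557.6 W.
All ideal ⇒ P_in = P_out, so I_supply = 1557.6/240 = 6.49 A.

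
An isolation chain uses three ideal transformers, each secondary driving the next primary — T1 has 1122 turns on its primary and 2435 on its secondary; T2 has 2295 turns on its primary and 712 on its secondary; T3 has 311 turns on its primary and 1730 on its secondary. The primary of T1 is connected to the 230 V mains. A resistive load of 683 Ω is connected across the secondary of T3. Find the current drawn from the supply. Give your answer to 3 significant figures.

After T1: V = 230.00 × 2435/1122 = 499.15 V.
After T2: V = 499.15 × 712/2295 = 154.86 V.
After T3: V = 154.86 × 1730/311 = 861.42 V.
I_load = 861.42/683 = 1.2612 A, so P_out = 861.42 × 1.2612 = 1086.5 W.
All ideal ⇒ P_in = P_out, so I_supply = 1086.5/230 = 4.72 A.

I_supply ≈ 4.72 A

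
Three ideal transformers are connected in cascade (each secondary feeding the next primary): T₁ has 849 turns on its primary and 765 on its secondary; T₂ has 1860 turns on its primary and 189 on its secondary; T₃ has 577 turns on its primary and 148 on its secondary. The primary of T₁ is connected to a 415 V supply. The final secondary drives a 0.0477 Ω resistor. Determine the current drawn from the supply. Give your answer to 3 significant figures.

I_supply ≈ 4.80 A

After T₁: V = 415.00 × 765/849 = 373.94 V.
After T₂: V = 373.94 × 189/1860 = 37.997 V.
After T₃: V = 37.997 × 148/577 = 9.7462 V.
I_load = 9.7462/0.0477 = 204.32 A, so P_out = 9.7462 × 204.32 = 1991.4 W.
All ideal ⇒ P_in = P_out, so I_supply = 1991.4/415 = 4.80 A.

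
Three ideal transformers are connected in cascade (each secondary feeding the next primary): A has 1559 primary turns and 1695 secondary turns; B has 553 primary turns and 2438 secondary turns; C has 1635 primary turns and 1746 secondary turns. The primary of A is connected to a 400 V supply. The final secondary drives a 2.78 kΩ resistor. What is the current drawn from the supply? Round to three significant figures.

Secondary of A: V = 400.00 × 1695/1559 = 434.89 V.
Secondary of B: V = 434.89 × 2438/553 = 1917.3 V.
Secondary of C: V = 1917.3 × 1746/1635 = 2047.5 V.
I_load = 2047.5/2780 = 0.73650 A, so P_out = 2047.5 × 0.73650 = 1508.0 W.
All ideal ⇒ P_in = P_out, so I_supply = 1508.0/400 = 3.77 A.

I_supply ≈ 3.77 A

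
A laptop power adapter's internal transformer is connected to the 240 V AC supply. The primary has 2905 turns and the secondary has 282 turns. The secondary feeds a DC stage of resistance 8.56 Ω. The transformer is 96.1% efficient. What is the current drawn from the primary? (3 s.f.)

V_s = 240 × 282/2905 = 23.298 V.
I_s = V_s/R = 23.298/8.56 = 2.7217 A.
P_out = V_s I_s = 23.298 × 2.7217 = 63.410 W.
P_in = P_out/η = 63.410/0.961 = 65.983 W.
I_p = P_in/V_p = 65.983/240 = 0.275 A.

I_p ≈ 0.275 A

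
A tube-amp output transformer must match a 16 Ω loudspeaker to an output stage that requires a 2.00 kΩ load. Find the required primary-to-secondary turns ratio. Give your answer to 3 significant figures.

N_p/N_s ≈ 11.2

Z_p/Z_s = (N_p/N_s)², so N_p/N_s = √(2000/16) = √125 = 11.2.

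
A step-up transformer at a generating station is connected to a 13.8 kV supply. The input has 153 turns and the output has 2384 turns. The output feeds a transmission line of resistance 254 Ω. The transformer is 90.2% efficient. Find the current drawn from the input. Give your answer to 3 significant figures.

V_out = 13800 × 2384/153 = 215030 V.
I_out = V_out/R = 215030/254 = 846.56 A.
P_out = V_out I_out = 215030 × 846.56 = 1.8203×10^8 W.
P_in = P_out/η = 1.8203×10^8/0.902 = 2.0181×10^8 W.
I_in = P_in/V_in = 2.0181×10^8/13800 = 14600 A.

I_in ≈ 14600 A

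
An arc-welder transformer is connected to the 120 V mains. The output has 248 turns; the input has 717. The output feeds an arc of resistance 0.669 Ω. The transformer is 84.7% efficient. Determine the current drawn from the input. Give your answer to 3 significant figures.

V_out = 120 × 248/717 = 41.506 V.
I_out = V_out/R = 41.506/0.669 = 62.042 A.
P_out = V_out I_out = 41.506 × 62.042 = 2575.1 W.
P_in = P_out/η = 2575.1/0.847 = 3040.3 W.
I_in = P_in/V_in = 3040.3/120 = 25.3 A.

I_in ≈ 25.3 A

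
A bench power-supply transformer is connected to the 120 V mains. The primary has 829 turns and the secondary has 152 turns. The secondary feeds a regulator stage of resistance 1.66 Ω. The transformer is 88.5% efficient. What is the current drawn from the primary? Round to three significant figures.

V_s = 120 × 152/829 = 22.002 V.
I_s = V_s/R = 22.002/1.66 = 13.254 A.
P_out = V_s I_s = 22.002 × 13.254 = 291.63 W.
P_in = P_out/η = 291.63/0.885 = 329.53 W.
I_p = P_in/V_p = 329.53/120 = 2.75 A.

I_p ≈ 2.75 A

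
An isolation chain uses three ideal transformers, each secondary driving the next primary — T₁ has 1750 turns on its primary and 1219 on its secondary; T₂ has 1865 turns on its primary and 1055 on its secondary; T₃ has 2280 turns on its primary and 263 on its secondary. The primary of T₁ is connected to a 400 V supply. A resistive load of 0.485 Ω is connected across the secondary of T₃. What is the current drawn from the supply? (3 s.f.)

Secondary of T₁: V = 400.00 × 1219/1750 = 278.63 V.
Secondary of T₂: V = 278.63 × 1055/1865 = 157.62 V.
Secondary of T₃: V = 157.62 × 263/2280 = 18.181 V.
I_load = 18.181/0.485 = 37.487 A, so P_out = 18.181 × 37.487 = 681.55 W.
All ideal ⇒ P_in = P_out, so I_supply = 681.55/400 = 1.70 A.

I_supply ≈ 1.70 A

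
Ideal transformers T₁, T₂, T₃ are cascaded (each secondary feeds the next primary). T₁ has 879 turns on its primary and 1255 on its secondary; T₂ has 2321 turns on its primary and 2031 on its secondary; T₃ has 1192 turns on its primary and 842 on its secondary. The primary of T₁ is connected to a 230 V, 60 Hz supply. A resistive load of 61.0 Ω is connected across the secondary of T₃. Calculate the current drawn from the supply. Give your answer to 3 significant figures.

I_supply ≈ 2.94 A

Secondary of T₁: V = 230.00 × 1255/879 = 328.38 V.
Secondary of T₂: V = 328.38 × 2031/2321 = 287.35 V.
Secondary of T₃: V = 287.35 × 842/1192 = 202.98 V.
I_load = 202.98/61.0 = 3.3275 A, so P_out = 202.98 × 3.3275 = 675.42 W.
All ideal ⇒ P_in = P_out, so I_supply = 675.42/230 = 2.94 A.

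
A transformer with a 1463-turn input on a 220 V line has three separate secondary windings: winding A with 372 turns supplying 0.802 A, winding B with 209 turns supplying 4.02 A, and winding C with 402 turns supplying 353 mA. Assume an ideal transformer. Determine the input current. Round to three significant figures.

I_in ≈ 0.875 A

V_A = 220 × 372/1463 = 55.940 V; V_B = 220 × 209/1463 = 31.429 V; V_C = 220 × 402/1463 = 60.451 V.
P_out = V_A I_A + V_B I_B + V_C I_C = 55.940×0.802 + 31.429×4.02 + 60.451×0.353 = 44.864 + 126.34 + 21.339 = 192.55 W.
Ideal ⇒ P_in = P_out, so I_in = P_out/V_in = 192.55/220 = 0.875 A.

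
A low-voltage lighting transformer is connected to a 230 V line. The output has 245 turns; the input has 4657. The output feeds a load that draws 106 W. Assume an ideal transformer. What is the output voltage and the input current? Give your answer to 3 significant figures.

V_out = V_in × N_out/N_in = 230 × 245/4657 = 12.100 V.
I_out = P/V_out = 106/12.100 = 8.7603 A.
I_in = I_out × N_out/N_in = 8.7603 × 245/4657 = 0.461 A.

V_out ≈ 12.1 V, I_in ≈ 0.461 A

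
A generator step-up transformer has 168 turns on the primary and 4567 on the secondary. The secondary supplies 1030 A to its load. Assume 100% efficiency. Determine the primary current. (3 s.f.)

I_p ≈ 28000 A

For an ideal transformer I_p/I_s = N_s/N_p, so I_p = 1030 × 4567/168 = 28000 A.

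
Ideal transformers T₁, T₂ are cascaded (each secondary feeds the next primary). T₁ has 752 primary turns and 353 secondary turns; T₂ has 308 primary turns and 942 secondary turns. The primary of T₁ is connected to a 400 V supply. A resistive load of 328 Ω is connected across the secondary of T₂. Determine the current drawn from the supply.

I_supply ≈ 2.51 A

After T₁: V = 400.00 × 353/752 = 187.77 V.
After T₂: V = 187.77 × 942/308 = 574.27 V.
I_load = 574.27/328 = 1.7508 A, so P_out = 574.27 × 1.7508 = 1005.4 W.
All ideal ⇒ P_in = P_out, so I_supply = 1005.4/400 = 2.51 A.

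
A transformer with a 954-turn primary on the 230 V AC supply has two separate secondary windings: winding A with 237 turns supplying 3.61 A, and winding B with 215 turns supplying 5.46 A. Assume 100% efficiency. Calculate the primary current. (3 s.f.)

V_A = 230 × 237/954 = 57.138 V; V_B = 230 × 215/954 = 51.834 V.
P_out = V_A I_A + V_B I_B = 57.138×3.61 + 51.834×5.46 = 206.27 + 283.02 = 489.29 W.
Ideal ⇒ P_in = P_out, so I_p = P_out/V_p = 489.29/230 = 2.13 A.

I_p ≈ 2.13 A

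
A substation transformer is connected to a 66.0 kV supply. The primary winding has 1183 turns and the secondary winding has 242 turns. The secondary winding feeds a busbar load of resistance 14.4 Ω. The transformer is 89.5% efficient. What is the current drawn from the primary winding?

V_s = 66000 × 242/1183 = 13501 V.
I_s = V_s/R = 13501/14.4 = 937.59 A.
P_out = V_s I_s = 13501 × 937.59 = 1.2659×10^7 W.
P_in = P_out/η = 1.2659×10^7/0.895 = 1.4144×10^7 W.
I_p = P_in/V_p = 1.4144×10^7/66000 = 214 A.

I_p ≈ 214 A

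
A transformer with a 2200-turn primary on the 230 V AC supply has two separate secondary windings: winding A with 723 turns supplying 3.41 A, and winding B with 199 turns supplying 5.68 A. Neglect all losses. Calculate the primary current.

V_A = 230 × 723/2200 = 75.586 V; V_B = 230 × 199/2200 = 20.805 V.
P_out = V_A I_A + V_B I_B = 75.586×3.41 + 20.805×5.68 = 257.75 + 118.17 = 375.92 W.
Ideal ⇒ P_in = P_out, so I_p = P_out/V_p = 375.92/230 = 1.63 A.

I_p ≈ 1.63 A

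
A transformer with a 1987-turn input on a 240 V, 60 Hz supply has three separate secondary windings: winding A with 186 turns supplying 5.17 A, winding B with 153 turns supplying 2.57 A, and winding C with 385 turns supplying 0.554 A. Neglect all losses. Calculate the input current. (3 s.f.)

I_in ≈ 0.789 A

V_A = 240 × 186/1987 = 22.466 V; V_B = 240 × 153/1987 = 18.480 V; V_C = 240 × 385/1987 = 46.502 V.
P_out = V_A I_A + V_B I_B + V_C I_C = 22.466×5.17 + 18.480×2.57 + 46.502×0.554 = 116.15 + 47.494 + 25.762 = 189.41 W.
Ideal ⇒ P_in = P_out, so I_in = P_out/V_in = 189.41/240 = 0.789 A.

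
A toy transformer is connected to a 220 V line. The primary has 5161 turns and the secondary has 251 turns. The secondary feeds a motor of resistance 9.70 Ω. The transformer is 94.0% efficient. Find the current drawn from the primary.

I_p ≈ 0.0571 A

V_s = 220 × 251/5161 = 10.699 V.
I_s = V_s/R = 10.699/9.70 = 1.1030 A.
P_out = V_s I_s = 10.699 × 1.1030 = 11.802 W.
P_in = P_out/η = 11.802/0.940 = 12.555 W.
I_p = P_in/V_p = 12.555/220 = 0.0571 A.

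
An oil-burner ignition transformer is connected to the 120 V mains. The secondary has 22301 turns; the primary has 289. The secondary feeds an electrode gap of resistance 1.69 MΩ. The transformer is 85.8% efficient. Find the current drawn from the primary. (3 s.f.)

I_p ≈ 0.493 A

V_s = 120 × 22301/289 = 9259.9 V.
I_s = V_s/R = 9259.9/(1.69×10^6) = 0.0054792 A.
P_out = V_s I_s = 9259.9 × 0.0054792 = 50.737 W.
P_in = P_out/η = 50.737/0.858 = 59.135 W.
I_p = P_in/V_p = 59.135/120 = 0.493 A.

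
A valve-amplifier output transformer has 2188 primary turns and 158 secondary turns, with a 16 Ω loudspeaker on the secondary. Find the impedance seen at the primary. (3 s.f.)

Z_p = (N_p/N_s)² × Z_s = (2188/158)² × 16 = 3070 Ω.

Z_p ≈ 3070 Ω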